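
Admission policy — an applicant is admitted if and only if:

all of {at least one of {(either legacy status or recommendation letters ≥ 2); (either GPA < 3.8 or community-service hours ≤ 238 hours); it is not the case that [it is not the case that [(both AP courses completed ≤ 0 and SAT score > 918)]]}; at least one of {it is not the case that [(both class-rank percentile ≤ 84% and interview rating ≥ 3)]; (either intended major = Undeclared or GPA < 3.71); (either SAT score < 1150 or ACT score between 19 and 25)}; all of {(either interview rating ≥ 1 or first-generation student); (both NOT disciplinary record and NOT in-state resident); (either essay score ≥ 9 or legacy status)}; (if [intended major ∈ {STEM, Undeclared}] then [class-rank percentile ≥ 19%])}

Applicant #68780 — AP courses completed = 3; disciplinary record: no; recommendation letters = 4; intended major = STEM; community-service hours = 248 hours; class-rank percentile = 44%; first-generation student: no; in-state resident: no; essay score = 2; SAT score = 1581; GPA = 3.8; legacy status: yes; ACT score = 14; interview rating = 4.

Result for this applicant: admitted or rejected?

Atomic conditions:
  legacy status: yes → true
  recommendation letters ≥ 2: 4 ≥ 2 is true
  GPA < 3.8: 3.8 < 3.8 is false
  community-service hours ≤ 238 hours: 248 ≤ 238 is false
  AP courses completed ≤ 0: 3 ≤ 0 is false
  SAT score > 918: 1581 > 918 is true
  class-rank percentile ≤ 84%: 44 ≤ 84 is true
  interview rating ≥ 3: 4 ≥ 3 is true
  intended major = Undeclared: STEM == Undeclared is false
  GPA < 3.71: 3.8 < 3.71 is false
  SAT score < 1150: 1581 < 1150 is false
  ACT score between 19 and 25: 14 in [19, 25] is false
  interview rating ≥ 1: 4 ≥ 1 is true
  first-generation student: no → false
  NOT disciplinary record: no → true
  NOT in-state resident: no → true
  essay score ≥ 9: 2 ≥ 9 is false
  intended major ∈ {STEM, Undeclared}: STEM is in the set → true
  class-rank percentile ≥ 19%: 44 ≥ 19 is true
Combine:
[1.1] true OR true = true
[1.2] false OR false = false
[1.3.1.1] false AND true = false
[1.3.1] NOT false = true
[1.3] NOT true = false
[1] true OR false OR false = true
[2.1.1] true AND true = true
[2.1] NOT true = false
[2.2] false OR false = false
[2.3] false OR false = false
[2] false OR false OR false = false
[3.1] true OR false = true
[3.2] true AND true = true
[3.3] false OR true = true
[3] true AND true AND true = true
[4] true → true = true
[root] true AND false AND true AND true = false
Overall: false → rejected

Rejected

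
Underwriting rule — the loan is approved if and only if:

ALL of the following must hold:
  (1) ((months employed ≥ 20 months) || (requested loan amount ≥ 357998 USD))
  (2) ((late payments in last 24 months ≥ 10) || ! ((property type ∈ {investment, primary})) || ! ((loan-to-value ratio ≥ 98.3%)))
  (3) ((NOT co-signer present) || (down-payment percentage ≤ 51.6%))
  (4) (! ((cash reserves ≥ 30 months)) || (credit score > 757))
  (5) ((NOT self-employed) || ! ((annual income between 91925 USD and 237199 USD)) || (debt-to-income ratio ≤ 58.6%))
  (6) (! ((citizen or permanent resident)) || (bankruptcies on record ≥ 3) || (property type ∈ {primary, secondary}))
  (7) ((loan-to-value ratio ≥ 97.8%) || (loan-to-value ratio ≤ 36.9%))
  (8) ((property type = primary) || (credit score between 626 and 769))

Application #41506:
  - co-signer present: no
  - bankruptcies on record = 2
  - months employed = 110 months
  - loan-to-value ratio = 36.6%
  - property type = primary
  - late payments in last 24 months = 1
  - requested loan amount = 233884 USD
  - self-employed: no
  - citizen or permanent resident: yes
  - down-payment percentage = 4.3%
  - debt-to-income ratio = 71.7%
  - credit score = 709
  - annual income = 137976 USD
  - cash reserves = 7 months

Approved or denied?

Atomic conditions:
  months employed ≥ 20 months: 110 ≥ 20 is true
  requested loan amount ≥ 357998 USD: 233884 ≥ 357998 is false
  late payments in last 24 months ≥ 10: 1 ≥ 10 is false
  property type ∈ {investment, primary}: primary is in the set → true
  loan-to-value ratio ≥ 98.3%: 36.6 ≥ 98.3 is false
  NOT co-signer present: no → true
  down-payment percentage ≤ 51.6%: 4.3 ≤ 51.6 is true
  cash reserves ≥ 30 months: 7 ≥ 30 is false
  credit score > 757: 709 > 757 is false
  NOT self-employed: no → true
  annual income between 91925 USD and 237199 USD: 137976 in [91925, 237199] is true
  debt-to-income ratio ≤ 58.6%: 71.7 ≤ 58.6 is false
  citizen or permanent resident: yes → true
  bankruptcies on record ≥ 3: 2 ≥ 3 is false
  property type ∈ {primary, secondary}: primary is in the set → true
  loan-to-value ratio ≥ 97.8%: 36.6 ≥ 97.8 is false
  loan-to-value ratio ≤ 36.9%: 36.6 ≤ 36.9 is true
  property type = primary: primary == primary is true
  credit score between 626 and 769: 709 in [626, 769] is true
Combine:
[1] true OR false = true
[2.2] NOT true = false
[2.3] NOT false = true
[2] false OR false OR true = true
[3] true OR true = true
[4.1] NOT false = true
[4] true OR false = true
[5.2] NOT true = false
[5] true OR false OR false = true
[6.1] NOT true = false
[6] false OR false OR true = true
[7] false OR true = true
[8] true OR true = true
[root] true AND true AND true AND true AND true AND true AND true AND true = true
Overall: true → approved

Approved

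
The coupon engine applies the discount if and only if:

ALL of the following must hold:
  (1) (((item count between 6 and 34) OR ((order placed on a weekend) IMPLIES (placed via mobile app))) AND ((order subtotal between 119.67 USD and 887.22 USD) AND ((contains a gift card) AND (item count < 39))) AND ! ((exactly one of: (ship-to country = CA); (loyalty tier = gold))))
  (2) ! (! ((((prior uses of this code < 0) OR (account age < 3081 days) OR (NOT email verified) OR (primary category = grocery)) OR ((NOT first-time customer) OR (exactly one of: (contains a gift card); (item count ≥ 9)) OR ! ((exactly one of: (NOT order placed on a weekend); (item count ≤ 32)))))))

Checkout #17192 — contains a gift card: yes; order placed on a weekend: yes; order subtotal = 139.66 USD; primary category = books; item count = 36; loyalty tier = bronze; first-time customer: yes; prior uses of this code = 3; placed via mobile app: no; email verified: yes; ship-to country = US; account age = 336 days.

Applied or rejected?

Atomic conditions:
  item count between 6 and 34: 36 in [6, 34] is false
  order placed on a weekend: yes → true
  placed via mobile app: no → false
  order subtotal between 119.67 USD and 887.22 USD: 139.66 in [119.67, 887.22] is true
  contains a gift card: yes → true
  item count < 39: 36 < 39 is true
  ship-to country = CA: US == CA is false
  loyalty tier = gold: bronze == gold is false
  prior uses of this code < 0: 3 < 0 is false
  account age < 3081 days: 336 < 3081 is true
  NOT email verified: yes → false
  primary category = grocery: books == grocery is false
  NOT first-time customer: yes → false
  item count ≥ 9: 36 ≥ 9 is true
  NOT order placed on a weekend: yes → false
  item count ≤ 32: 36 ≤ 32 is false
Combine:
[1.1.2] true → false = false
[1.1] false OR false = false
[1.2.2] true AND true = true
[1.2] true AND true = true
[1.3.1] exactly-one(false, false) = false
[1.3] NOT false = true
[1] false AND true AND true = false
[2.1.1.1] false OR true OR false OR false = true
[2.1.1.2.2] exactly-one(true, true) = false
[2.1.1.2.3.1] exactly-one(false, false) = false
[2.1.1.2.3] NOT false = true
[2.1.1.2] false OR false OR true = true
[2.1.1] true OR true = true
[2.1] NOT true = false
[2] NOT false = true
[root] false AND true = false
Overall: false → rejected

Rejected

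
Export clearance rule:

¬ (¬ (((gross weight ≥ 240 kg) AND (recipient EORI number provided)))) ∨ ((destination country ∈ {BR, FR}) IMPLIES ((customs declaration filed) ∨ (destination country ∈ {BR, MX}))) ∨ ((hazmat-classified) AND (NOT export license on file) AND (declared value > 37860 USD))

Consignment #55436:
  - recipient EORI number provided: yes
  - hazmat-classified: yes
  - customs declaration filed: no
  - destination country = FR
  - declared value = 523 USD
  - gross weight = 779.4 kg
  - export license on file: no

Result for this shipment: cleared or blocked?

Atomic conditions:
  gross weight ≥ 240 kg: 779.4 ≥ 240 is true
  recipient EORI number provided: yes → true
  destination country ∈ {BR, FR}: FR is in the set → true
  customs declaration filed: no → false
  destination country ∈ {BR, MX}: FR is not in the set → false
  hazmat-classified: yes → true
  NOT export license on file: no → true
  declared value > 37860 USD: 523 > 37860 is false
Combine:
[1.1.1] true AND true = true
[1.1] NOT true = false
[1] NOT false = true
[2.2] false OR false = false
[2] true → false = false
[3] true AND true AND false = false
[root] true OR false OR false = true
Overall: true → cleared

Cleared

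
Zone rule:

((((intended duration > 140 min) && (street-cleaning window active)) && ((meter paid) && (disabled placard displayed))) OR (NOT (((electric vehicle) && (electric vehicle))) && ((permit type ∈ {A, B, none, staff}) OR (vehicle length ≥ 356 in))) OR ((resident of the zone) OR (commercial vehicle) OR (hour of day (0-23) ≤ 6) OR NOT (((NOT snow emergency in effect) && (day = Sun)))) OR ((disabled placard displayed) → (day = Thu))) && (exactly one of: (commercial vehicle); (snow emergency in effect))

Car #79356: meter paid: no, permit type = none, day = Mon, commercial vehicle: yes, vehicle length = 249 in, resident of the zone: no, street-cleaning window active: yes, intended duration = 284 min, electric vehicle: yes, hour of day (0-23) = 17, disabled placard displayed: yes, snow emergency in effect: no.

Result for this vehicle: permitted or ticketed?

Atomic conditions:
  intended duration > 140 min: 284 > 140 is true
  street-cleaning window active: yes → true
  meter paid: no → false
  disabled placard displayed: yes → true
  electric vehicle: yes → true
  permit type ∈ {A, B, none, staff}: none is in the set → true
  vehicle length ≥ 356 in: 249 ≥ 356 is false
  resident of the zone: no → false
  commercial vehicle: yes → true
  hour of day (0-23) ≤ 6: 17 ≤ 6 is false
  NOT snow emergency in effect: no → true
  day = Sun: Mon == Sun is false
  day = Thu: Mon == Thu is false
  snow emergency in effect: no → false
Combine:
[1.1.1] true AND true = true
[1.1.2] false AND true = false
[1.1] true AND false = false
[1.2.1.1] true AND true = true
[1.2.1] NOT true = false
[1.2.2] true OR false = true
[1.2] false AND true = false
[1.3.4.1] true AND false = false
[1.3.4] NOT false = true
[1.3] false OR true OR false OR true = true
[1.4] true → false = false
[1] false OR false OR true OR false = true
[2] exactly-one(true, false) = true
[root] true AND true = true
Overall: true → permitted

Permitted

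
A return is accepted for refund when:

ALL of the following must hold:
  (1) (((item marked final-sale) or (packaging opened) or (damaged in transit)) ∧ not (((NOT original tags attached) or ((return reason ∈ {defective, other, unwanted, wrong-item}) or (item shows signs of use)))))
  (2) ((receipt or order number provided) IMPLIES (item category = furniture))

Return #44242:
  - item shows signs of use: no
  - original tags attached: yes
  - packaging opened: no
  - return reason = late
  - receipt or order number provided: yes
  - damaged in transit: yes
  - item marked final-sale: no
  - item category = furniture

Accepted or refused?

Accepted

Atomic conditions:
  item marked final-sale: no → false
  packaging opened: no → false
  damaged in transit: yes → true
  NOT original tags attached: yes → false
  return reason ∈ {defective, other, unwanted, wrong-item}: late is not in the set → false
  item shows signs of use: no → false
  receipt or order number provided: yes → true
  item category = furniture: furniture == furniture is true
Combine:
[1.1] false OR false OR true = true
[1.2.1.2] false OR false = false
[1.2.1] false OR false = false
[1.2] NOT false = true
[1] true AND true = true
[2] true → true = true
[root] true AND true = true
Overall: true → accepted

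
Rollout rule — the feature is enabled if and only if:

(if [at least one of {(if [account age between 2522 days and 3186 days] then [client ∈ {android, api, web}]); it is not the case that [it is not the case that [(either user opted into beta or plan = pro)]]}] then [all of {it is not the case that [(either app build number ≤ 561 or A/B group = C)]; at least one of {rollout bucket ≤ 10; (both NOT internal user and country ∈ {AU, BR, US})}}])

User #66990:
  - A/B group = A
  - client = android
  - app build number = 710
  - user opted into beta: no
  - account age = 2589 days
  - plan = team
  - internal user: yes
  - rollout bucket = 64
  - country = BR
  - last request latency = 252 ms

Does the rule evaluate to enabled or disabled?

Disabled

Atomic conditions:
  account age between 2522 days and 3186 days: 2589 in [2522, 3186] is true
  client ∈ {android, api, web}: android is in the set → true
  user opted into beta: no → false
  plan = pro: team == pro is false
  app build number ≤ 561: 710 ≤ 561 is false
  A/B group = C: A == C is false
  rollout bucket ≤ 10: 64 ≤ 10 is false
  NOT internal user: yes → false
  country ∈ {AU, BR, US}: BR is in the set → true
Combine:
[1.1] true → true = true
[1.2.1.1] false OR false = false
[1.2.1] NOT false = true
[1.2] NOT true = false
[1] true OR false = true
[2.1.1] false OR false = false
[2.1] NOT false = true
[2.2.2] false AND true = false
[2.2] false OR false = false
[2] true AND false = false
[root] true → false = false
Overall: false → disabled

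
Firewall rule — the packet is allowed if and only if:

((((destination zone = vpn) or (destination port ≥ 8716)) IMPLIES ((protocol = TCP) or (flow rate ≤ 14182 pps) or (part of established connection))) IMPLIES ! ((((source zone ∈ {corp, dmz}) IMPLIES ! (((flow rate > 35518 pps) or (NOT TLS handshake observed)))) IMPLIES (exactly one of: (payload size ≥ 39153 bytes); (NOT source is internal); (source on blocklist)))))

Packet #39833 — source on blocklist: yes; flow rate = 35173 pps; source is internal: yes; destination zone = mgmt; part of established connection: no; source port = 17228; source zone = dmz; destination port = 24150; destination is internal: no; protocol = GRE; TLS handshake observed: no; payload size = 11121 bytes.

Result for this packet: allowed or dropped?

Allowed

Atomic conditions:
  destination zone = vpn: mgmt == vpn is false
  destination port ≥ 8716: 24150 ≥ 8716 is true
  protocol = TCP: GRE == TCP is false
  flow rate ≤ 14182 pps: 35173 ≤ 14182 is false
  part of established connection: no → false
  source zone ∈ {corp, dmz}: dmz is in the set → true
  flow rate > 35518 pps: 35173 > 35518 is false
  NOT TLS handshake observed: no → true
  payload size ≥ 39153 bytes: 11121 ≥ 39153 is false
  NOT source is internal: yes → false
  source on blocklist: yes → true
Combine:
[1.1] false OR true = true
[1.2] false OR false OR false = false
[1] true → false = false
[2.1.1.2.1] false OR true = true
[2.1.1.2] NOT true = false
[2.1.1] true → false = false
[2.1.2] exactly-one(false, false, true) = true
[2.1] false → true (antecedent false ⇒ implication holds) = true
[2] NOT true = false
[root] false → false (antecedent false ⇒ implication holds) = true
Overall: true → allowed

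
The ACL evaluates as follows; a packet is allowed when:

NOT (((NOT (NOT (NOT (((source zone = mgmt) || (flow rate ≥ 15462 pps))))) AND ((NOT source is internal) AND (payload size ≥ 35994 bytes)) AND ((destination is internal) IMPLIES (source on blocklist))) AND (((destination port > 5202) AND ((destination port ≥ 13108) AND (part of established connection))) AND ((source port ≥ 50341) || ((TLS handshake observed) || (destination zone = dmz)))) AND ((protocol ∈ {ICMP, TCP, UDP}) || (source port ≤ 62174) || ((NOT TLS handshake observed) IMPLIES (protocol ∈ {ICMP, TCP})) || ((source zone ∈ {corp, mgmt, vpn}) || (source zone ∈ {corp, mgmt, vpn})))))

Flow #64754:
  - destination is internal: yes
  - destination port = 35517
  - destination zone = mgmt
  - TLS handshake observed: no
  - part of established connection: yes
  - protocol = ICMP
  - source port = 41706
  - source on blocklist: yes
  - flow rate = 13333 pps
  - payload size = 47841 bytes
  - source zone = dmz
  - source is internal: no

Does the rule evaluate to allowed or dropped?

Allowed

Atomic conditions:
  source zone = mgmt: dmz == mgmt is false
  flow rate ≥ 15462 pps: 13333 ≥ 15462 is false
  NOT source is internal: no → true
  payload size ≥ 35994 bytes: 47841 ≥ 35994 is true
  destination is internal: yes → true
  source on blocklist: yes → true
  destination port > 5202: 35517 > 5202 is true
  destination port ≥ 13108: 35517 ≥ 13108 is true
  part of established connection: yes → true
  source port ≥ 50341: 41706 ≥ 50341 is false
  TLS handshake observed: no → false
  destination zone = dmz: mgmt == dmz is false
  protocol ∈ {ICMP, TCP, UDP}: ICMP is in the set → true
  source port ≤ 62174: 41706 ≤ 62174 is true
  NOT TLS handshake observed: no → true
  protocol ∈ {ICMP, TCP}: ICMP is in the set → true
  source zone ∈ {corp, mgmt, vpn}: dmz is not in the set → false
Combine:
[1.1.1.1.1.1] false OR false = false
[1.1.1.1.1] NOT false = true
[1.1.1.1] NOT true = false
[1.1.1] NOT false = true
[1.1.2] true AND true = true
[1.1.3] true → true = true
[1.1] true AND true AND true = true
[1.2.1.2] true AND true = true
[1.2.1] true AND true = true
[1.2.2.2] false OR false = false
[1.2.2] false OR false = false
[1.2] true AND false = false
[1.3.3] true → true = true
[1.3.4] false OR false = false
[1.3] true OR true OR true OR false = true
[1] true AND false AND true = false
[root] NOT false = true
Overall: true → allowed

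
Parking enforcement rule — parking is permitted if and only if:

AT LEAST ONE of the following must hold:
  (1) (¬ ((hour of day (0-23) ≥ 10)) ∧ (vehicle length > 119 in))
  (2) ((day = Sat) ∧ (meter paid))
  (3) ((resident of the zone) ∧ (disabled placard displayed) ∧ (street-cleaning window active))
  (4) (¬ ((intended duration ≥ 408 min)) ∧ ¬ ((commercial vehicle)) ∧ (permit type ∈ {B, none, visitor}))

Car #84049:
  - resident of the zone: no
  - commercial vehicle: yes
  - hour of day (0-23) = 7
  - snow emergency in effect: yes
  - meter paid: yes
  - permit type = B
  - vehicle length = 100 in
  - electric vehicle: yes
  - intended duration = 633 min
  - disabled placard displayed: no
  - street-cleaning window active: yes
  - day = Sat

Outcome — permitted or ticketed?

Atomic conditions:
  hour of day (0-23) ≥ 10: 7 ≥ 10 is false
  vehicle length > 119 in: 100 > 119 is false
  day = Sat: Sat == Sat is true
  meter paid: yes → true
  resident of the zone: no → false
  disabled placard displayed: no → false
  street-cleaning window active: yes → true
  intended duration ≥ 408 min: 633 ≥ 408 is true
  commercial vehicle: yes → true
  permit type ∈ {B, none, visitor}: B is in the set → true
Combine:
[1.1] NOT false = true
[1] true AND false = false
[2] true AND true = true
[3] false AND false AND true = false
[4.1] NOT true = false
[4.2] NOT true = false
[4] false AND false AND true = false
[root] false OR true OR false OR false = true
Overall: true → permitted

Permitted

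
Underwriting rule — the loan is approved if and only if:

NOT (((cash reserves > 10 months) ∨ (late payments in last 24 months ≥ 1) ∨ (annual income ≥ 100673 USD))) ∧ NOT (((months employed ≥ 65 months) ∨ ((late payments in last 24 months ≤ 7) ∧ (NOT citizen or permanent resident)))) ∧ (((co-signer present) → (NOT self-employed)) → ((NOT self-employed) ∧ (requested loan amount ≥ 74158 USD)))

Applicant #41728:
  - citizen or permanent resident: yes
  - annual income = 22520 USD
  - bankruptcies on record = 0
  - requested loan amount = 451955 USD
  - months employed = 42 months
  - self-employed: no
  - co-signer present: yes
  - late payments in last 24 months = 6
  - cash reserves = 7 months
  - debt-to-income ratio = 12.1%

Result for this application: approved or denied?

Atomic conditions:
  cash reserves > 10 months: 7 > 10 is false
  late payments in last 24 months ≥ 1: 6 ≥ 1 is true
  annual income ≥ 100673 USD: 22520 ≥ 100673 is false
  months employed ≥ 65 months: 42 ≥ 65 is false
  late payments in last 24 months ≤ 7: 6 ≤ 7 is true
  NOT citizen or permanent resident: yes → false
  co-signer present: yes → true
  NOT self-employed: no → true
  requested loan amount ≥ 74158 USD: 451955 ≥ 74158 is true
Combine:
[1.1] false OR true OR false = true
[1] NOT true = false
[2.1.2] true AND false = false
[2.1] false OR false = false
[2] NOT false = true
[3.1] true → true = true
[3.2] true AND true = true
[3] true → true = true
[root] false AND true AND true = false
Overall: false → denied

Denied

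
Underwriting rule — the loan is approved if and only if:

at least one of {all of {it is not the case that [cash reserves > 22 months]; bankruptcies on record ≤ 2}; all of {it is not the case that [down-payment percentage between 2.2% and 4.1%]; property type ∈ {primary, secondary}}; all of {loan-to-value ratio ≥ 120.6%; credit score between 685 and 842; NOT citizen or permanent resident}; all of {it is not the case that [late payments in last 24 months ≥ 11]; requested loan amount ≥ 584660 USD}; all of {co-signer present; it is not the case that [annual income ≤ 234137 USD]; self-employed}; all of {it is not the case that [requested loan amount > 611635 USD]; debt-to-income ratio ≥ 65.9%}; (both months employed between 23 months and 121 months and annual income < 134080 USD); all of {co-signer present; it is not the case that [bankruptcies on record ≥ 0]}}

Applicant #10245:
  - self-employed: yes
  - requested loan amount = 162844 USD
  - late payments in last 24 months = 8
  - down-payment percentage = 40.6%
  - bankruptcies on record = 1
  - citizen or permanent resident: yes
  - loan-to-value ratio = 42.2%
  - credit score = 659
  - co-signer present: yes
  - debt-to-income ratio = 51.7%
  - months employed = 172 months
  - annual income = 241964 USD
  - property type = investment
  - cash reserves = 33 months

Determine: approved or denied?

Approved

Atomic conditions:
  cash reserves > 22 months: 33 > 22 is true
  bankruptcies on record ≤ 2: 1 ≤ 2 is true
  down-payment percentage between 2.2% and 4.1%: 40.6 in [2.2, 4.1] is false
  property type ∈ {primary, secondary}: investment is not in the set → false
  loan-to-value ratio ≥ 120.6%: 42.2 ≥ 120.6 is false
  credit score between 685 and 842: 659 in [685, 842] is false
  NOT citizen or permanent resident: yes → false
  late payments in last 24 months ≥ 11: 8 ≥ 11 is false
  requested loan amount ≥ 584660 USD: 162844 ≥ 584660 is false
  co-signer present: yes → true
  annual income ≤ 234137 USD: 241964 ≤ 234137 is false
  self-employed: yes → true
  requested loan amount > 611635 USD: 162844 > 611635 is false
  debt-to-income ratio ≥ 65.9%: 51.7 ≥ 65.9 is false
  months employed between 23 months and 121 months: 172 in [23, 121] is false
  annual income < 134080 USD: 241964 < 134080 is false
  bankruptcies on record ≥ 0: 1 ≥ 0 is true
Combine:
[1.1] NOT true = false
[1] false AND true = false
[2.1] NOT false = true
[2] true AND false = false
[3] false AND false AND false = false
[4.1] NOT false = true
[4] true AND false = false
[5.2] NOT false = true
[5] true AND true AND true = true
[6.1] NOT false = true
[6] true AND false = false
[7] false AND false = false
[8.2] NOT true = false
[8] true AND false = false
[root] false OR false OR false OR false OR true OR false OR false OR false = true
Overall: true → approved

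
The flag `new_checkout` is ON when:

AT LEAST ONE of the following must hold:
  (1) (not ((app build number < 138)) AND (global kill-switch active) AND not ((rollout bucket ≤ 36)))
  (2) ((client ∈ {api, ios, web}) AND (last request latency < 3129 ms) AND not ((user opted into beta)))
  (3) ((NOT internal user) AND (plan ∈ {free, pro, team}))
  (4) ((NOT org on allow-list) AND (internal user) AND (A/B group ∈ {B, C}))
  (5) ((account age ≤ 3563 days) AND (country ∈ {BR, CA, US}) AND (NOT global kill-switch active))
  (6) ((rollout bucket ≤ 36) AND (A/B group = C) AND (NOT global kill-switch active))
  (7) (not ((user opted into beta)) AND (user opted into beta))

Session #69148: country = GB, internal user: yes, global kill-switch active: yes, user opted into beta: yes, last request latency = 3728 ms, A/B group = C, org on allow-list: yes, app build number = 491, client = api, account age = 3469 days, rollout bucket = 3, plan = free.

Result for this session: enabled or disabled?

Disabled

Atomic conditions:
  app build number < 138: 491 < 138 is false
  global kill-switch active: yes → true
  rollout bucket ≤ 36: 3 ≤ 36 is true
  client ∈ {api, ios, web}: api is in the set → true
  last request latency < 3129 ms: 3728 < 3129 is false
  user opted into beta: yes → true
  NOT internal user: yes → false
  plan ∈ {free, pro, team}: free is in the set → true
  NOT org on allow-list: yes → false
  internal user: yes → true
  A/B group ∈ {B, C}: C is in the set → true
  account age ≤ 3563 days: 3469 ≤ 3563 is true
  country ∈ {BR, CA, US}: GB is not in the set → false
  NOT global kill-switch active: yes → false
  A/B group = C: C == C is true
Combine:
[1.1] NOT false = true
[1.3] NOT true = false
[1] true AND true AND false = false
[2.3] NOT true = false
[2] true AND false AND false = false
[3] false AND true = false
[4] false AND true AND true = false
[5] true AND false AND false = false
[6] true AND true AND false = false
[7.1] NOT true = false
[7] false AND true = false
[root] false OR false OR false OR false OR false OR false OR false = false
Overall: false → disabled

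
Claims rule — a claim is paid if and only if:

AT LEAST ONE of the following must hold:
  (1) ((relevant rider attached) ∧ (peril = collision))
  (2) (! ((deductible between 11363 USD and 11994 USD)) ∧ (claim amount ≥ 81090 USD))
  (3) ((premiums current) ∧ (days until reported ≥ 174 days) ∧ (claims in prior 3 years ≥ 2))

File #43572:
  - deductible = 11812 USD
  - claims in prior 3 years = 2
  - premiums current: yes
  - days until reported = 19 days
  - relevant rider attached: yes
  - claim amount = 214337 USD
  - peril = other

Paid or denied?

Denied

Atomic conditions:
  relevant rider attached: yes → true
  peril = collision: other == collision is false
  deductible between 11363 USD and 11994 USD: 11812 in [11363, 11994] is true
  claim amount ≥ 81090 USD: 214337 ≥ 81090 is true
  premiums current: yes → true
  days until reported ≥ 174 days: 19 ≥ 174 is false
  claims in prior 3 years ≥ 2: 2 ≥ 2 is true
Combine:
[1] true AND false = false
[2.1] NOT true = false
[2] false AND true = false
[3] true AND false AND true = false
[root] false OR false OR false = false
Overall: false → denied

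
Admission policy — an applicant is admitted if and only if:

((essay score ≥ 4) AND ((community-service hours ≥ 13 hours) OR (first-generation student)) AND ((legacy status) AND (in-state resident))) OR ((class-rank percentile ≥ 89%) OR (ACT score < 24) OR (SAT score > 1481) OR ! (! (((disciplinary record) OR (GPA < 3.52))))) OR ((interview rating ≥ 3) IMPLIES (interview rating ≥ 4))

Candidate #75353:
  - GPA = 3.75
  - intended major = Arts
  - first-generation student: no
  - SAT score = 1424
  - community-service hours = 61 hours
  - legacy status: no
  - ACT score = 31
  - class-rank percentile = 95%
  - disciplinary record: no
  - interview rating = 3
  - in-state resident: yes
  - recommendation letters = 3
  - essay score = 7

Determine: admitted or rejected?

Admitted

Atomic conditions:
  essay score ≥ 4: 7 ≥ 4 is true
  community-service hours ≥ 13 hours: 61 ≥ 13 is true
  first-generation student: no → false
  legacy status: no → false
  in-state resident: yes → true
  class-rank percentile ≥ 89%: 95 ≥ 89 is true
  ACT score < 24: 31 < 24 is false
  SAT score > 1481: 1424 > 1481 is false
  disciplinary record: no → false
  GPA < 3.52: 3.75 < 3.52 is false
  interview rating ≥ 3: 3 ≥ 3 is true
  interview rating ≥ 4: 3 ≥ 4 is false
Combine:
[1.2] true OR false = true
[1.3] false AND true = false
[1] true AND true AND false = false
[2.4.1.1] false OR false = false
[2.4.1] NOT false = true
[2.4] NOT true = false
[2] true OR false OR false OR false = true
[3] true → false = false
[root] false OR true OR false = true
Overall: true → admitted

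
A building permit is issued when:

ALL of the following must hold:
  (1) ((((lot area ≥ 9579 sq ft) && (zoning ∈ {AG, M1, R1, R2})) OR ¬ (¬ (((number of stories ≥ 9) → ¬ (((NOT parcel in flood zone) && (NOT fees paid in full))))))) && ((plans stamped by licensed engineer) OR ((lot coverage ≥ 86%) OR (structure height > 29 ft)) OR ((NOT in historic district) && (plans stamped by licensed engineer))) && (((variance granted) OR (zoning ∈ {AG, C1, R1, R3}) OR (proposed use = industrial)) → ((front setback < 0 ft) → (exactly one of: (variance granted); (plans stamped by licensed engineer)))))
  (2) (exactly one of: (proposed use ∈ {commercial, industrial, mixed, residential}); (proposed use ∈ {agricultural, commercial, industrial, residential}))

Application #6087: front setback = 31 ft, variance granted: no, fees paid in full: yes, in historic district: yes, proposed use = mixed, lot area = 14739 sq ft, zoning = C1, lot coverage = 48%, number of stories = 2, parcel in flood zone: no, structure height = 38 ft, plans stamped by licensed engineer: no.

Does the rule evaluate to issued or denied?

Atomic conditions:
  lot area ≥ 9579 sq ft: 14739 ≥ 9579 is true
  zoning ∈ {AG, M1, R1, R2}: C1 is not in the set → false
  number of stories ≥ 9: 2 ≥ 9 is false
  NOT parcel in flood zone: no → true
  NOT fees paid in full: yes → false
  plans stamped by licensed engineer: no → false
  lot coverage ≥ 86%: 48 ≥ 86 is false
  structure height > 29 ft: 38 > 29 is true
  NOT in historic district: yes → false
  variance granted: no → false
  zoning ∈ {AG, C1, R1, R3}: C1 is in the set → true
  proposed use = industrial: mixed == industrial is false
  front setback < 0 ft: 31 < 0 is false
  proposed use ∈ {commercial, industrial, mixed, residential}: mixed is in the set → true
  proposed use ∈ {agricultural, commercial, industrial, residential}: mixed is not in the set → false
Combine:
[1.1.1] true AND false = false
[1.1.2.1.1.2.1] true AND false = false
[1.1.2.1.1.2] NOT false = true
[1.1.2.1.1] false → true (antecedent false ⇒ implication holds) = true
[1.1.2.1] NOT true = false
[1.1.2] NOT false = true
[1.1] false OR true = true
[1.2.2] false OR true = true
[1.2.3] false AND false = false
[1.2] false OR true OR false = true
[1.3.1] false OR true OR false = true
[1.3.2.2] exactly-one(false, false) = false
[1.3.2] false → false (antecedent false ⇒ implication holds) = true
[1.3] true → true = true
[1] true AND true AND true = true
[2] exactly-one(true, false) = true
[root] true AND true = true
Overall: true → issued

Issued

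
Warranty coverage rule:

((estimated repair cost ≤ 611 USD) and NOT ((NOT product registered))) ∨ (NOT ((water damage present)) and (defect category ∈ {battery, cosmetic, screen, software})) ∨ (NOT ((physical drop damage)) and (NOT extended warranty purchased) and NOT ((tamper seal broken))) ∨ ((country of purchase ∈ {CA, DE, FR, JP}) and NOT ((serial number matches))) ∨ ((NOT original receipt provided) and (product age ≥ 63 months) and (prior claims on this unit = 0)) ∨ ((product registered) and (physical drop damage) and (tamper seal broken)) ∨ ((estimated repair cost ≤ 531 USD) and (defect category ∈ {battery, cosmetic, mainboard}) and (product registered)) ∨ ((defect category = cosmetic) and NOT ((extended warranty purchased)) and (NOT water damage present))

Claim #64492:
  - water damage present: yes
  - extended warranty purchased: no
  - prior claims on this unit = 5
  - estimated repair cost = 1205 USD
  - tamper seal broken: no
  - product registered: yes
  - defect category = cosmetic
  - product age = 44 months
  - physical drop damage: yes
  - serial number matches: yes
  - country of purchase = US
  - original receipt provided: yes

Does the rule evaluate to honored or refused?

Refused

Atomic conditions:
  estimated repair cost ≤ 611 USD: 1205 ≤ 611 is false
  NOT product registered: yes → false
  water damage present: yes → true
  defect category ∈ {battery, cosmetic, screen, software}: cosmetic is in the set → true
  physical drop damage: yes → true
  NOT extended warranty purchased: no → true
  tamper seal broken: no → false
  country of purchase ∈ {CA, DE, FR, JP}: US is not in the set → false
  serial number matches: yes → true
  NOT original receipt provided: yes → false
  product age ≥ 63 months: 44 ≥ 63 is false
  prior claims on this unit = 0: 5 == 0 is false
  product registered: yes → true
  estimated repair cost ≤ 531 USD: 1205 ≤ 531 is false
  defect category ∈ {battery, cosmetic, mainboard}: cosmetic is in the set → true
  defect category = cosmetic: cosmetic == cosmetic is true
  extended warranty purchased: no → false
  NOT water damage present: yes → false
Combine:
[1.2] NOT false = true
[1] false AND true = false
[2.1] NOT true = false
[2] false AND true = false
[3.1] NOT true = false
[3.3] NOT false = true
[3] false AND true AND true = false
[4.2] NOT true = false
[4] false AND false = false
[5] false AND false AND false = false
[6] true AND true AND false = false
[7] false AND true AND true = false
[8.2] NOT false = true
[8] true AND true AND false = false
[root] false OR false OR false OR false OR false OR false OR false OR false = false
Overall: false → refused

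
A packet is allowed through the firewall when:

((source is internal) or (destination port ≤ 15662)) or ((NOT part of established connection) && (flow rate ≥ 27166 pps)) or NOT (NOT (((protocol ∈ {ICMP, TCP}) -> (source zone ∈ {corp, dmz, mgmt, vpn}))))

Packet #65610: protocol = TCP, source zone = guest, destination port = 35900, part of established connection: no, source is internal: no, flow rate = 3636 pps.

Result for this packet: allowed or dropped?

Atomic conditions:
  source is internal: no → false
  destination port ≤ 15662: 35900 ≤ 15662 is false
  NOT part of established connection: no → true
  flow rate ≥ 27166 pps: 3636 ≥ 27166 is false
  protocol ∈ {ICMP, TCP}: TCP is in the set → true
  source zone ∈ {corp, dmz, mgmt, vpn}: guest is not in the set → false
Combine:
[1] false OR false = false
[2] true AND false = false
[3.1.1] true → false = false
[3.1] NOT false = true
[3] NOT true = false
[root] false OR false OR false = false
Overall: false → dropped

Dropped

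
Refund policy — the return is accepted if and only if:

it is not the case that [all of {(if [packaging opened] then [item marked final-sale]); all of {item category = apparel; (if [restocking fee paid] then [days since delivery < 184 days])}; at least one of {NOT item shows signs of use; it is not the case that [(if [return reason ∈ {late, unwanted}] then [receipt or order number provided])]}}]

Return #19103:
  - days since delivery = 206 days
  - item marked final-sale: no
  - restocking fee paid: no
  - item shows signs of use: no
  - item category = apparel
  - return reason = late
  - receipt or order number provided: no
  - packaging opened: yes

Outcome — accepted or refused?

Accepted

Atomic conditions:
  packaging opened: yes → true
  item marked final-sale: no → false
  item category = apparel: apparel == apparel is true
  restocking fee paid: no → false
  days since delivery < 184 days: 206 < 184 is false
  NOT item shows signs of use: no → true
  return reason ∈ {late, unwanted}: late is in the set → true
  receipt or order number provided: no → false
Combine:
[1.1] true → false = false
[1.2.2] false → false (antecedent false ⇒ implication holds) = true
[1.2] true AND true = true
[1.3.2.1] true → false = false
[1.3.2] NOT false = true
[1.3] true OR true = true
[1] false AND true AND true = false
[root] NOT false = true
Overall: true → accepted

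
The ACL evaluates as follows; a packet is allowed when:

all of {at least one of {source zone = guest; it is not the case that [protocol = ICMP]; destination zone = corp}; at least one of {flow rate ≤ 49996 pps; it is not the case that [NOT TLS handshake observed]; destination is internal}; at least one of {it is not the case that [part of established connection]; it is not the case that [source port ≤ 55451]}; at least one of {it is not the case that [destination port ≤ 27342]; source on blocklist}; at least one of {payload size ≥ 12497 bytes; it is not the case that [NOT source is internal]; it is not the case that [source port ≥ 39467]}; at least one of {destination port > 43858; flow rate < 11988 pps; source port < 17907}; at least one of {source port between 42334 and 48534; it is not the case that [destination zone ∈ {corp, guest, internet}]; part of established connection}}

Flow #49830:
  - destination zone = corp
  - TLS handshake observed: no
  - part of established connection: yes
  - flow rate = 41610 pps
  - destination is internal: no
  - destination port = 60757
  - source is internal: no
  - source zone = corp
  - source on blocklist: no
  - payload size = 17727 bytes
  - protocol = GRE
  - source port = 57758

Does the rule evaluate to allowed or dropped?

Atomic conditions:
  source zone = guest: corp == guest is false
  protocol = ICMP: GRE == ICMP is false
  destination zone = corp: corp == corp is true
  flow rate ≤ 49996 pps: 41610 ≤ 49996 is true
  NOT TLS handshake observed: no → true
  destination is internal: no → false
  part of established connection: yes → true
  source port ≤ 55451: 57758 ≤ 55451 is false
  destination port ≤ 27342: 60757 ≤ 27342 is false
  source on blocklist: no → false
  payload size ≥ 12497 bytes: 17727 ≥ 12497 is true
  NOT source is internal: no → true
  source port ≥ 39467: 57758 ≥ 39467 is true
  destination port > 43858: 60757 > 43858 is true
  flow rate < 11988 pps: 41610 < 11988 is false
  source port < 17907: 57758 < 17907 is false
  source port between 42334 and 48534: 57758 in [42334, 48534] is false
  destination zone ∈ {corp, guest, internet}: corp is in the set → true
Combine:
[1.2] NOT false = true
[1] false OR true OR true = true
[2.2] NOT true = false
[2] true OR false OR false = true
[3.1] NOT true = false
[3.2] NOT false = true
[3] false OR true = true
[4.1] NOT false = true
[4] true OR false = true
[5.2] NOT true = false
[5.3] NOT true = false
[5] true OR false OR false = true
[6] true OR false OR false = true
[7.2] NOT true = false
[7] false OR false OR true = true
[root] true AND true AND true AND true AND true AND true AND true = true
Overall: true → allowed

Allowed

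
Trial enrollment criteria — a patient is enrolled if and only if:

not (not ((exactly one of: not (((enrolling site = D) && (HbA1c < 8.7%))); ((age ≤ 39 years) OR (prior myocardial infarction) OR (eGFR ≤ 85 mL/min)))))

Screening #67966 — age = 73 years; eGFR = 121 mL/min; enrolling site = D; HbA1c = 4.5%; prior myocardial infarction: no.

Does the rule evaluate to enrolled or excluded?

Atomic conditions:
  enrolling site = D: D == D is true
  HbA1c < 8.7%: 4.5 < 8.7 is true
  age ≤ 39 years: 73 ≤ 39 is false
  prior myocardial infarction: no → false
  eGFR ≤ 85 mL/min: 121 ≤ 85 is false
Combine:
[1.1.1.1] true AND true = true
[1.1.1] NOT true = false
[1.1.2] false OR false OR false = false
[1.1] exactly-one(false, false) = false
[1] NOT false = true
[root] NOT true = false
Overall: false → excluded

Excluded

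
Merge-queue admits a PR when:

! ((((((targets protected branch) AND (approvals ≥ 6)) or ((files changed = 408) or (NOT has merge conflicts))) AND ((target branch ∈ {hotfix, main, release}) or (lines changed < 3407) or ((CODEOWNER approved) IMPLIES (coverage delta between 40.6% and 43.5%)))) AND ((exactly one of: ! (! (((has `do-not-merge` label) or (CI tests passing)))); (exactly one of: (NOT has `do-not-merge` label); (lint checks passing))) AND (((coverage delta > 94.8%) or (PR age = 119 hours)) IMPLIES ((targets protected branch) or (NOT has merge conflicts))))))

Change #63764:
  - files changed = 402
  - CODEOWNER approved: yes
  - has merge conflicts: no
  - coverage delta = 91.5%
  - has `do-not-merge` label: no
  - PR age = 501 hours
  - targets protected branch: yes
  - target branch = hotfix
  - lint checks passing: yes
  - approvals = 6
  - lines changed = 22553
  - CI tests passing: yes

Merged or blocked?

Atomic conditions:
  targets protected branch: yes → true
  approvals ≥ 6: 6 ≥ 6 is true
  files changed = 408: 402 == 408 is false
  NOT has merge conflicts: no → true
  target branch ∈ {hotfix, main, release}: hotfix is in the set → true
  lines changed < 3407: 22553 < 3407 is false
  CODEOWNER approved: yes → true
  coverage delta between 40.6% and 43.5%: 91.5 in [40.6, 43.5] is false
  has `do-not-merge` label: no → false
  CI tests passing: yes → true
  NOT has `do-not-merge` label: no → true
  lint checks passing: yes → true
  coverage delta > 94.8%: 91.5 > 94.8 is false
  PR age = 119 hours: 501 == 119 is false
Combine:
[1.1.1.1] true AND true = true
[1.1.1.2] false OR true = true
[1.1.1] true OR true = true
[1.1.2.3] true → false = false
[1.1.2] true OR false OR false = true
[1.1] true AND true = true
[1.2.1.1.1.1] false OR true = true
[1.2.1.1.1] NOT true = false
[1.2.1.1] NOT false = true
[1.2.1.2] exactly-one(true, true) = false
[1.2.1] exactly-one(true, false) = true
[1.2.2.1] false OR false = false
[1.2.2.2] true OR true = true
[1.2.2] false → true (antecedent false ⇒ implication holds) = true
[1.2] true AND true = true
[1] true AND true = true
[root] NOT true = false
Overall: false → blocked

Blocked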